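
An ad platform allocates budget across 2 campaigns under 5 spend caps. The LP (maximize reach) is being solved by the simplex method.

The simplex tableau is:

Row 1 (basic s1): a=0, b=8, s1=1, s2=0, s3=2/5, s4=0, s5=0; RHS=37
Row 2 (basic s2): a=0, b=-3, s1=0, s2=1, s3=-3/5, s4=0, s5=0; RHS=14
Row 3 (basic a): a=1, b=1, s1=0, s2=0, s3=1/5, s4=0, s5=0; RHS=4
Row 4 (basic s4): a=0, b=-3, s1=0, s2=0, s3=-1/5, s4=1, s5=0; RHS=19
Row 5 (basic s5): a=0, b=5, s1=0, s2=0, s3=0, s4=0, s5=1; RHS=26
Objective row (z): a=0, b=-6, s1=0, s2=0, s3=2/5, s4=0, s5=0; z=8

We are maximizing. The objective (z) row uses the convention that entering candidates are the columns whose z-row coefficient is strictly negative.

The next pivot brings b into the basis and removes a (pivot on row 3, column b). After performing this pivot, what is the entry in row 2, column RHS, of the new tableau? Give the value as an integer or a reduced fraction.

26

Pivot element is row 3, column b: 1.
Normalize row 3: new (row 3, RHS) = 4/1 = 4.
row 2 ← row 2 − (-3)·(new row 3): 14 − (-3)·4 = 26.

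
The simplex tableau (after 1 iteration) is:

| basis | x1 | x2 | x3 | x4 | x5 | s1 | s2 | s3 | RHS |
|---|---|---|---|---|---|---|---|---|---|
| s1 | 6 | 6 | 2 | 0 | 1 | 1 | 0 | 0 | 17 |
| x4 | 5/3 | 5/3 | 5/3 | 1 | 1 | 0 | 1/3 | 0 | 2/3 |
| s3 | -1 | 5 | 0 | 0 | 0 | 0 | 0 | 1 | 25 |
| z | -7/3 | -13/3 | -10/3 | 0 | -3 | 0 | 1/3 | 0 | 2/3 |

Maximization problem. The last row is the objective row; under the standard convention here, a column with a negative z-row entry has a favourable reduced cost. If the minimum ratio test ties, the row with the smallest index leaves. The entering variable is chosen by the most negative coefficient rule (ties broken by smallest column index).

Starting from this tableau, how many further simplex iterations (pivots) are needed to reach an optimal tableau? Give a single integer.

2

pivot: x2 in, x4 out → z = 12/5
pivot: x5 in, x2 out → z = 8/3
No improving column remains; optimal.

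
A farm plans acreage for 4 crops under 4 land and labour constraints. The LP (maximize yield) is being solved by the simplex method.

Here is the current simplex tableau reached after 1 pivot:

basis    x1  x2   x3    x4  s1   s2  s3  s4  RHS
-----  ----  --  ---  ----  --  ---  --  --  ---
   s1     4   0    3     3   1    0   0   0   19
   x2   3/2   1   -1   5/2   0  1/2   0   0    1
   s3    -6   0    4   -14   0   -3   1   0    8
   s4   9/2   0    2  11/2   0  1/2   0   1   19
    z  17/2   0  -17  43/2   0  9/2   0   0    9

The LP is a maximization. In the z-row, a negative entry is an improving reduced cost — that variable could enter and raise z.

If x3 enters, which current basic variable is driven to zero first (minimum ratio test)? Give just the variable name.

Ratios: row 1 (s1): 19/3 = 19/3; row 2 (x2): entry -1 ≤ 0, skip; row 3 (s3): 8/4 = 2; row 4 (s4): 19/2 = 19/2.
Minimum ratio 2 is in the s3 row, so s3 leaves.

s3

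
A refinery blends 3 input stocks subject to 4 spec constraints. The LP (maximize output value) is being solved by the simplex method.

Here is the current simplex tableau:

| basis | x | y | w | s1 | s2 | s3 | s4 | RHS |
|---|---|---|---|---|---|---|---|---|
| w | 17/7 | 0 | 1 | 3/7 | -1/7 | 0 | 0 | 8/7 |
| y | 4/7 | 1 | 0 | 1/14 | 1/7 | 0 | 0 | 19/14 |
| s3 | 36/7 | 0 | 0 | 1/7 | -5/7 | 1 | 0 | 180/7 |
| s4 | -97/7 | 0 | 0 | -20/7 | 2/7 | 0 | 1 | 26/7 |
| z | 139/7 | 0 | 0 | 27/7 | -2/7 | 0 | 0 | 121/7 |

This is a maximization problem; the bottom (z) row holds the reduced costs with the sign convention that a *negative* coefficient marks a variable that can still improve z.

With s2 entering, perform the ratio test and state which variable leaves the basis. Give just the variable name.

y

Ratios: row 1 (w): entry -1/7 ≤ 0, skip; row 2 (y): (19/14)/(1/7) = 19/2; row 3 (s3): entry -5/7 ≤ 0, skip; row 4 (s4): (26/7)/(2/7) = 13.
Minimum ratio 19/2 is in the y row, so y leaves.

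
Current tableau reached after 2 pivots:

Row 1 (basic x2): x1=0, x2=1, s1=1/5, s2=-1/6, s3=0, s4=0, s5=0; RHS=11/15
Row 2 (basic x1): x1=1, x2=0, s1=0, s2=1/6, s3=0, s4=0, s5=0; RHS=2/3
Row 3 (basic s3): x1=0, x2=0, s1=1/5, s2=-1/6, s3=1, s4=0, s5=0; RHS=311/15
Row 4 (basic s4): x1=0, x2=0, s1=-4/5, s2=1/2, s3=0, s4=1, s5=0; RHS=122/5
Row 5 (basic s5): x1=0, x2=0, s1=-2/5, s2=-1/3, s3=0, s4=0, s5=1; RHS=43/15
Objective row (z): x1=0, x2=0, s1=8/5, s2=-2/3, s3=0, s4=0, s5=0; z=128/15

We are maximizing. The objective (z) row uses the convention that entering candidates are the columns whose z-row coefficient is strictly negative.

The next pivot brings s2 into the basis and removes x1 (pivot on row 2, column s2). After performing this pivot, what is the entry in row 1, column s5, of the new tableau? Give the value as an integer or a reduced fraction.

0

Pivot element is row 2, column s2: 1/6.
Normalize row 2: new (row 2, s5) = 0/(1/6) = 0.
row 1 ← row 1 − (-1/6)·(new row 2): 0 − (-1/6)·0 = 0.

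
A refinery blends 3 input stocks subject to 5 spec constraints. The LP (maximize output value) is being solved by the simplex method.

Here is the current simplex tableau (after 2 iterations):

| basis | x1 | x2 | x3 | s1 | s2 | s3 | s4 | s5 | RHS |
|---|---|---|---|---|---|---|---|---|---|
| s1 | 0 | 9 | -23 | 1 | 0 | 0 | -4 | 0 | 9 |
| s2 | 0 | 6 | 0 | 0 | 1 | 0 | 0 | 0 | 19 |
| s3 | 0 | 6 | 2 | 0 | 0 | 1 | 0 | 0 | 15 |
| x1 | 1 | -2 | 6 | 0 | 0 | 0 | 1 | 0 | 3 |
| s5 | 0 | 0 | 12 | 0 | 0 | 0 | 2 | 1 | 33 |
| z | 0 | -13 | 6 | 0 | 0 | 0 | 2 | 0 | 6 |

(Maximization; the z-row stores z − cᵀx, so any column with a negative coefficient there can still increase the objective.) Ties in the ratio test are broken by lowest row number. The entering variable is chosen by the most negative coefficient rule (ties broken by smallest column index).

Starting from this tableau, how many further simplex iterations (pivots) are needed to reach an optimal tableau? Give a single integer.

pivot: x2 in, s1 out → z = 19
pivot: x3 in, s3 out → z = 1723/52
No improving column remains; optimal.

2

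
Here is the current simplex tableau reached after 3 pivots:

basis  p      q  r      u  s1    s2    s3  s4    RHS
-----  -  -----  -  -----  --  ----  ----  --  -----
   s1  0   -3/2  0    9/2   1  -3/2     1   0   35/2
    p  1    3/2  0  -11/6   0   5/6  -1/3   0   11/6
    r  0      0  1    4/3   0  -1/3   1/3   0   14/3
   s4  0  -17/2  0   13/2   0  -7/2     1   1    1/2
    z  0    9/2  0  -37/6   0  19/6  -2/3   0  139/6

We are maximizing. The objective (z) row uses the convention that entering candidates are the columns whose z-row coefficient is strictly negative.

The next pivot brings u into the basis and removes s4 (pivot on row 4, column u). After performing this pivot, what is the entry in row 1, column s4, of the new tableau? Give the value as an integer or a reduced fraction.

Pivot element is row 4, column u: 13/2.
Normalize row 4: new (row 4, s4) = 1/(13/2) = 2/13.
row 1 ← row 1 − (9/2)·(new row 4): 0 − (9/2)·(2/13) = -9/13.

-9/13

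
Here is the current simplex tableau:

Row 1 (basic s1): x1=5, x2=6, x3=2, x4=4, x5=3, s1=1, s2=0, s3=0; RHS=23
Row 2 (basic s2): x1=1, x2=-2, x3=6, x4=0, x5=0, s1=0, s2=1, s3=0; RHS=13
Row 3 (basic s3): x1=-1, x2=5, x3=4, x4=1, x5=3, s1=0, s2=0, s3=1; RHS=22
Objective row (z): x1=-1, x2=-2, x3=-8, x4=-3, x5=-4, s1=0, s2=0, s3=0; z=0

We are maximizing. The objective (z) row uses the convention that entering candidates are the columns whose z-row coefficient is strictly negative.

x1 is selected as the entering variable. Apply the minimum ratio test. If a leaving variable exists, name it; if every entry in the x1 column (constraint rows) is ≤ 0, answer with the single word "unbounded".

s1

Ratios: row 1 (s1): 23/5 = 23/5; row 2 (s2): 13/1 = 13; row 3 (s3): entry -1 ≤ 0, skip.
Minimum ratio is in the s1 row, so s1 leaves.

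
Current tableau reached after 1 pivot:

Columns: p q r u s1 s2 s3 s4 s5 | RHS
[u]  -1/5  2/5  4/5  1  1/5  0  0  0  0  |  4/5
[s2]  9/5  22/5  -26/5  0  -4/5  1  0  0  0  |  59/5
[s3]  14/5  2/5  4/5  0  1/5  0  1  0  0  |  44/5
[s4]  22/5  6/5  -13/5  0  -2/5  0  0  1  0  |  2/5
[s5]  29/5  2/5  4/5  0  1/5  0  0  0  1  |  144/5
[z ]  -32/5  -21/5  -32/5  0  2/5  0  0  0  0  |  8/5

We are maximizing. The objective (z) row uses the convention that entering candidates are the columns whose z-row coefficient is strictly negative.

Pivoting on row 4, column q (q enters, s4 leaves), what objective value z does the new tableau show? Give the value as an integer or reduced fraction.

Minimum ratio for q: (2/5)/(6/5) = 1/3.
z changes by −(z-row coeff of q)·ratio = −(-21/5)·(1/3) = 7/5.
New z = 8/5 + (7/5) = 3.

3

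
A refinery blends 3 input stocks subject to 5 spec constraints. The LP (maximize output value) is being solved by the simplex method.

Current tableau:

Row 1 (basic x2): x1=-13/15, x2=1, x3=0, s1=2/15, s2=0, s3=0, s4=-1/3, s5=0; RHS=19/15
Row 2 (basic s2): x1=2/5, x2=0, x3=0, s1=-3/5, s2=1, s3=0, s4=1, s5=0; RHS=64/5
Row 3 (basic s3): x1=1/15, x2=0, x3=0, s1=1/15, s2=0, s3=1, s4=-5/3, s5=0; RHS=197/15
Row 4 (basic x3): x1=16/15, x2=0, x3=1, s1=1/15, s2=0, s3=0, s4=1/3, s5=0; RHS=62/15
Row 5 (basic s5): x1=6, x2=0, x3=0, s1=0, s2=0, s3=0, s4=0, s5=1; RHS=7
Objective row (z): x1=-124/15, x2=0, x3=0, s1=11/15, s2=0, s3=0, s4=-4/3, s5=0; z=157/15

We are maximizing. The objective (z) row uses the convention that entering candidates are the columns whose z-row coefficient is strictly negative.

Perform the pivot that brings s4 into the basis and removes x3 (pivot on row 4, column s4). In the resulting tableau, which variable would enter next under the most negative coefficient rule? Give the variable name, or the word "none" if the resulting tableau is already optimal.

Pivot element 1/3. New z-row = old z-row − (-4/3)·(row 4/(1/3)).
Updated z-row coefficients: x1: -4, x2: 0, x3: 4, s1: 1, s2: 0, s3: 0, s4: 0, s5: 0.
The most negative is -4 in column x1, so x1 would enter next.

x1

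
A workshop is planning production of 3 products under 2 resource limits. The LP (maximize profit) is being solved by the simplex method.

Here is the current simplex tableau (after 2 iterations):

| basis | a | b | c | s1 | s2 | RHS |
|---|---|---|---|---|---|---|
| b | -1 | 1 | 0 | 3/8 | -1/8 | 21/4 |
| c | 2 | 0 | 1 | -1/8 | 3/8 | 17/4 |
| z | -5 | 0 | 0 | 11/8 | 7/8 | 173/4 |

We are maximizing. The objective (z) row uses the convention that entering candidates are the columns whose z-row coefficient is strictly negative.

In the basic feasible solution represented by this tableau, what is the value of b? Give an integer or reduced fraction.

21/4

b is basic (row 1); its value is the RHS of that row: 21/4.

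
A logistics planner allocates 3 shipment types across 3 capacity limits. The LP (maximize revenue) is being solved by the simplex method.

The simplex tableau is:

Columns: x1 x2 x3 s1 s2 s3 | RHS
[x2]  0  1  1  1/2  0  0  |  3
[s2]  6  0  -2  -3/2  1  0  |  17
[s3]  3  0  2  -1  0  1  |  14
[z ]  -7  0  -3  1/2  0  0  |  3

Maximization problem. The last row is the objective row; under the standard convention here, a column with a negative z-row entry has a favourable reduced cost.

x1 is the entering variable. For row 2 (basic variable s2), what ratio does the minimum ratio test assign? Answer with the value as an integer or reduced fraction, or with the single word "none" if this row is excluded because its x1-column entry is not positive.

Ratio = RHS / (x1 entry) = 17 / 6 = 17/6.

17/6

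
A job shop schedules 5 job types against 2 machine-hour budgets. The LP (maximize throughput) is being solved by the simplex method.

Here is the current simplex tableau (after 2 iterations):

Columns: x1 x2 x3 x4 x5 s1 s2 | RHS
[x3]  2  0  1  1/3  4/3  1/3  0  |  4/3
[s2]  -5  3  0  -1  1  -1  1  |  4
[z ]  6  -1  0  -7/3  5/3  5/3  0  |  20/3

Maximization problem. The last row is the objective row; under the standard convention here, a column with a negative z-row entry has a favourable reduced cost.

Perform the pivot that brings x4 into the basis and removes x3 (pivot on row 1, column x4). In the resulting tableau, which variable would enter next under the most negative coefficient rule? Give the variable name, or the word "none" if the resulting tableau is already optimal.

Pivot element 1/3. New z-row = old z-row − (-7/3)·(row 1/(1/3)).
Updated z-row coefficients: x1: 20, x2: -1, x3: 7, x4: 0, x5: 11, s1: 4, s2: 0.
The most negative is -1 in column x2, so x2 would enter next.

x2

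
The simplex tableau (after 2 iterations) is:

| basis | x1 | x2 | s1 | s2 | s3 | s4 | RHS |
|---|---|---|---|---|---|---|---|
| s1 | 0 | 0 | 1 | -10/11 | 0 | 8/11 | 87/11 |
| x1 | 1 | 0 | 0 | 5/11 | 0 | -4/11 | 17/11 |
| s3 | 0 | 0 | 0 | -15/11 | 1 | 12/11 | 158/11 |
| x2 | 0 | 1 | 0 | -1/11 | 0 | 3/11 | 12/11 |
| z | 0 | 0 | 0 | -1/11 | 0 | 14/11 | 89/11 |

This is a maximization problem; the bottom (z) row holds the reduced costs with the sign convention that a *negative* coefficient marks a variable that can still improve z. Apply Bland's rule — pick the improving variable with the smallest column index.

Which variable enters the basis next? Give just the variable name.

Objective-row coefficients: x1: 0, x2: 0, s1: 0, s2: -1/11, s3: 0, s4: 14/11.
Improving columns: s2. Bland's rule picks the smallest column index → s2.

s2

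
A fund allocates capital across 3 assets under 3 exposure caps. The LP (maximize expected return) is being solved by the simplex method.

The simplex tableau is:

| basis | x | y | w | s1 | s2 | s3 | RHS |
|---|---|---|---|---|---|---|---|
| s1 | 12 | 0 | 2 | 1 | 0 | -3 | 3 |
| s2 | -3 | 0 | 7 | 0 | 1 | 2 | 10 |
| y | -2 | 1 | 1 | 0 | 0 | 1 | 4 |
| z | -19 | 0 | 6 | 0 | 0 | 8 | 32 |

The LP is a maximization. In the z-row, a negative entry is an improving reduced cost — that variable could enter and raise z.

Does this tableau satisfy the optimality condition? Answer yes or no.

Column x has objective-row coefficient -19, which is negative; an improving pivot exists, so not yet optimal.

no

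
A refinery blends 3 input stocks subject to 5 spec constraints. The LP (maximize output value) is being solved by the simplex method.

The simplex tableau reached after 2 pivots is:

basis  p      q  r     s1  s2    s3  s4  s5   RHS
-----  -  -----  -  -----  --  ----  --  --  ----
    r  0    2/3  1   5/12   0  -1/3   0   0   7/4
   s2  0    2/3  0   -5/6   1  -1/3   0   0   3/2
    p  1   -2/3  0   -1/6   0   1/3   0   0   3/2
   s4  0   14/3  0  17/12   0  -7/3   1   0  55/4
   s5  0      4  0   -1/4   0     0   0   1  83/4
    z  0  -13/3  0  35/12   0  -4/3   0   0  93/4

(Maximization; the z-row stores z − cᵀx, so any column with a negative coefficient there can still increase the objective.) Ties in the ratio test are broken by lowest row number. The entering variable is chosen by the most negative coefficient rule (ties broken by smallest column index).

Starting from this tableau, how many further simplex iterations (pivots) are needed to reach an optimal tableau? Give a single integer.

3

pivot: q in, s2 out → z = 33
pivot: s3 in, s5 out → z = 857/16
pivot: s2 in, p out → z = 1049/16
No improving column remains; optimal.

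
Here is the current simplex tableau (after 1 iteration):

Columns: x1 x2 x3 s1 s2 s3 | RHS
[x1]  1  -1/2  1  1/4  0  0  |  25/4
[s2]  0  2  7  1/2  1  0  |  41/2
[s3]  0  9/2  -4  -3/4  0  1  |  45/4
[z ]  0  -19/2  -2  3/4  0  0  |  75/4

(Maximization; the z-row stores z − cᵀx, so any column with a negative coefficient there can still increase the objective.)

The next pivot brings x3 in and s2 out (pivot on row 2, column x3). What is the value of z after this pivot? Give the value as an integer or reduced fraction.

Minimum ratio for x3: (41/2)/7 = 41/14.
z changes by −(z-row coeff of x3)·ratio = −(-2)·(41/14) = 41/7.
New z = 75/4 + (41/7) = 689/28.

689/28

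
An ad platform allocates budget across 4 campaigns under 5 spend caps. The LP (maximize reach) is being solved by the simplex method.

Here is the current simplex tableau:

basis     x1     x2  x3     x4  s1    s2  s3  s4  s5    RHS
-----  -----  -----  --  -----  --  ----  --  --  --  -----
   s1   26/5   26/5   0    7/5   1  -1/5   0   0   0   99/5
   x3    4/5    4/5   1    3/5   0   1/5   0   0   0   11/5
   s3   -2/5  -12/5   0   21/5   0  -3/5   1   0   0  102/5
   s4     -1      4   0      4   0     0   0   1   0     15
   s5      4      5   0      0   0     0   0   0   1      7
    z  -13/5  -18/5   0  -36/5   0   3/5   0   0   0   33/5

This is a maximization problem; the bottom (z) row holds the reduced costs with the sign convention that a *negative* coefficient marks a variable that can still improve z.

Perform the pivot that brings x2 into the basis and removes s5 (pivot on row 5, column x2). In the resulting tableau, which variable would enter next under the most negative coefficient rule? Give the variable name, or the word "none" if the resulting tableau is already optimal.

x4

Pivot element 5. New z-row = old z-row − (-18/5)·(row 5/5).
Updated z-row coefficients: x1: 7/25, x2: 0, x3: 0, x4: -36/5, s1: 0, s2: 3/5, s3: 0, s4: 0, s5: 18/25.
The most negative is -36/5 in column x4, so x4 would enter next.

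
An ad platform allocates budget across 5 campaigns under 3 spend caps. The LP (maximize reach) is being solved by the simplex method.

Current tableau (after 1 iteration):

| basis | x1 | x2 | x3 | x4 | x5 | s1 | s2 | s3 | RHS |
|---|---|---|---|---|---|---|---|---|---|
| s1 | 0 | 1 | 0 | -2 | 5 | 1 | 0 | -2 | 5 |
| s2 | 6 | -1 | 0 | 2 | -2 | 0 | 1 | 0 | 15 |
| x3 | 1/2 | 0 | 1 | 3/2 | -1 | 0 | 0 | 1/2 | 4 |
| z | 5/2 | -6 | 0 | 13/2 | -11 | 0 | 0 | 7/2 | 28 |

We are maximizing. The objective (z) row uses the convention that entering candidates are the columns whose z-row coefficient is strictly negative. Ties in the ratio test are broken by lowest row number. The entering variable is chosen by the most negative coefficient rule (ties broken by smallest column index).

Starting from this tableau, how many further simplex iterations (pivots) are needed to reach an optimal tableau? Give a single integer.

3

pivot: x5 in, s1 out → z = 39
pivot: x2 in, x5 out → z = 58
pivot: s3 in, x3 out → z = 126
No improving column remains; optimal.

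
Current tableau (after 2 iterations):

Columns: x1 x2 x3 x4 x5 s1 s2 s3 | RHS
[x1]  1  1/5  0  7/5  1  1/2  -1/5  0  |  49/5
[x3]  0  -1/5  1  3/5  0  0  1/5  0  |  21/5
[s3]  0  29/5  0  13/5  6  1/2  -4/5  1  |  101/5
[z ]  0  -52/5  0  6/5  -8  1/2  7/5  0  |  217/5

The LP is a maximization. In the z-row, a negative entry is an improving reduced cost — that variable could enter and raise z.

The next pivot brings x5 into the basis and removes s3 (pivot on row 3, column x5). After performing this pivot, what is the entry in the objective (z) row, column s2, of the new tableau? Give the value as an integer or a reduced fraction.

Pivot element is row 3, column x5: 6.
Normalize row 3: new (row 3, s2) = (-4/5)/6 = -2/15.
z-row ← z-row − (-8)·(new row 3): 7/5 − (-8)·(-2/15) = 1/3.

1/3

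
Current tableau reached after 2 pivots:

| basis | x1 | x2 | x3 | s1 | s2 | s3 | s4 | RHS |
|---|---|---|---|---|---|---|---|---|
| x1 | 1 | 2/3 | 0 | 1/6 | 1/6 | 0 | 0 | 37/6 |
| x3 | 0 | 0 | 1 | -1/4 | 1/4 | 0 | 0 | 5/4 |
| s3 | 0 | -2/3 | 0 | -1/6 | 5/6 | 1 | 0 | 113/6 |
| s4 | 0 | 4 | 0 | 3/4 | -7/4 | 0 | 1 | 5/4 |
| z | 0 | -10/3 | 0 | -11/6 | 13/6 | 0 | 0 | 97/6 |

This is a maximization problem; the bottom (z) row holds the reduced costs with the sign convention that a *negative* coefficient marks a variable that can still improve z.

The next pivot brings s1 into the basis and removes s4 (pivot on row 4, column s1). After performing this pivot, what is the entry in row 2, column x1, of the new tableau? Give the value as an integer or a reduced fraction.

Pivot element is row 4, column s1: 3/4.
Normalize row 4: new (row 4, x1) = 0/(3/4) = 0.
row 2 ← row 2 − (-1/4)·(new row 4): 0 − (-1/4)·0 = 0.

0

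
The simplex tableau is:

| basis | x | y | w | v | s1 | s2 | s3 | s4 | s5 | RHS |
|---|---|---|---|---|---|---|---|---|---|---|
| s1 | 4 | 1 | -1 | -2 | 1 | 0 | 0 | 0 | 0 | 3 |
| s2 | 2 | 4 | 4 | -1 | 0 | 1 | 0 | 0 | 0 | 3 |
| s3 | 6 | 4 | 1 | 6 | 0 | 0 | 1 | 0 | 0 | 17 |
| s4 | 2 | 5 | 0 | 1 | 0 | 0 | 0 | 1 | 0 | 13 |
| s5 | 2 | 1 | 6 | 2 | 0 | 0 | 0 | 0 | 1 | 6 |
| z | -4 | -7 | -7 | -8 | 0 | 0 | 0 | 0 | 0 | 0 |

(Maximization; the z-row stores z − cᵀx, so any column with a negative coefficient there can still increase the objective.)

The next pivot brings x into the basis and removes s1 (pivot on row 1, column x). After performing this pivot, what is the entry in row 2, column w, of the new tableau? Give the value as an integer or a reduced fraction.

Pivot element is row 1, column x: 4.
Normalize row 1: new (row 1, w) = (-1)/4 = -1/4.
row 2 ← row 2 − 2·(new row 1): 4 − 2·(-1/4) = 9/2.

9/2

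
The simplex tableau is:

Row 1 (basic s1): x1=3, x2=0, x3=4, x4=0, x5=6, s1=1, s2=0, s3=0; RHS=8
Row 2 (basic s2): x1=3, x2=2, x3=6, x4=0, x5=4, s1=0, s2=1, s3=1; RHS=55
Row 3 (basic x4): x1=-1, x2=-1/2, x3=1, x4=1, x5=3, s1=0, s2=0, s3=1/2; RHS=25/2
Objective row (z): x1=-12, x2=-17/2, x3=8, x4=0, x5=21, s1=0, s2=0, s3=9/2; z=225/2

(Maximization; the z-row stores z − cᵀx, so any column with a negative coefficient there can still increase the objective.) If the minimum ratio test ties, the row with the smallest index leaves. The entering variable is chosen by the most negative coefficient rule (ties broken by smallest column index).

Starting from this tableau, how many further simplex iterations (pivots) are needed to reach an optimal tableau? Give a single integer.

3

pivot: x1 in, s1 out → z = 289/2
pivot: x2 in, s2 out → z = 1377/4
pivot: s1 in, x1 out → z = 1385/4
No improving column remains; optimal.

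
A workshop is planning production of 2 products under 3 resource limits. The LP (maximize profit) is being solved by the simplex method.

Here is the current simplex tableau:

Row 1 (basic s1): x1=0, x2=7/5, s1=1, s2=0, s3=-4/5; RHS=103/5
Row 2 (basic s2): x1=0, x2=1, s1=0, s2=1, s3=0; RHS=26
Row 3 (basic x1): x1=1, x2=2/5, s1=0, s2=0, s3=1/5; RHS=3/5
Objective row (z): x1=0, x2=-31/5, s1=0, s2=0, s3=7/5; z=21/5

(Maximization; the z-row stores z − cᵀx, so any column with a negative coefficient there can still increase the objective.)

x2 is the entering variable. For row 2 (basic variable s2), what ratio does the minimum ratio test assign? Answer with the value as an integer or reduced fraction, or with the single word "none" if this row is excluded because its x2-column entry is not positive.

26

Ratio = RHS / (x2 entry) = 26 / 1 = 26.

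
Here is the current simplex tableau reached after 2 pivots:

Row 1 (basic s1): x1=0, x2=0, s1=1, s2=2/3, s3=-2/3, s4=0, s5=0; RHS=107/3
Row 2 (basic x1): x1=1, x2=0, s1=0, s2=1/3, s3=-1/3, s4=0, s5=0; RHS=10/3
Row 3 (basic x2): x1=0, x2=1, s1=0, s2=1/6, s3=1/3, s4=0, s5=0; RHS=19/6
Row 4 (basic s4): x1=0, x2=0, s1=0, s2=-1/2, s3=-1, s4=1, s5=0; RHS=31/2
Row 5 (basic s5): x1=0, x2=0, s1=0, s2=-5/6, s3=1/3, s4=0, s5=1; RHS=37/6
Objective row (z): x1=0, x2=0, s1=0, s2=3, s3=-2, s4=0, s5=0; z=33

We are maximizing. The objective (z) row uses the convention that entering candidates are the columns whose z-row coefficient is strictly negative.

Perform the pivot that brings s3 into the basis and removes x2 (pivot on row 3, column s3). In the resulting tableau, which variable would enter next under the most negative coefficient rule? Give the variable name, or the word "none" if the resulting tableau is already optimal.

none

Pivot element 1/3. New z-row = old z-row − (-2)·(row 3/(1/3)).
Updated z-row coefficients: x1: 0, x2: 6, s1: 0, s2: 4, s3: 0, s4: 0, s5: 0.
No coefficient is strictly negative; the tableau after this pivot is optimal.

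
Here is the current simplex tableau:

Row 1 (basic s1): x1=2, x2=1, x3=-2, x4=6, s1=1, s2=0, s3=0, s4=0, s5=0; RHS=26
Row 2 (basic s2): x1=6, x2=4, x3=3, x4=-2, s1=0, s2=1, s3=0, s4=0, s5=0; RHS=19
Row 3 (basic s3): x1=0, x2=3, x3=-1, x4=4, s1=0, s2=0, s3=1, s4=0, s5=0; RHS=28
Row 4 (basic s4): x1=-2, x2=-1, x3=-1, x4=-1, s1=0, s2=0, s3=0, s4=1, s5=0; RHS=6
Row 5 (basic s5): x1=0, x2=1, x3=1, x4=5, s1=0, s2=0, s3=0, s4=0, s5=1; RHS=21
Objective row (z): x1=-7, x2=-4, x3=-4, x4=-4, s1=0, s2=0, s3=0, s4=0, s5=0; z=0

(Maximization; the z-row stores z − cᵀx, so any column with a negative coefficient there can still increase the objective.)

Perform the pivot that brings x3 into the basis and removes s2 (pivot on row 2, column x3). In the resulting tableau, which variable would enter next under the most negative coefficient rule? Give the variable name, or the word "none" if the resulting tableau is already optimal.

x4

Pivot element 3. New z-row = old z-row − (-4)·(row 2/3).
Updated z-row coefficients: x1: 1, x2: 4/3, x3: 0, x4: -20/3, s1: 0, s2: 4/3, s3: 0, s4: 0, s5: 0.
The most negative is -20/3 in column x4, so x4 would enter next.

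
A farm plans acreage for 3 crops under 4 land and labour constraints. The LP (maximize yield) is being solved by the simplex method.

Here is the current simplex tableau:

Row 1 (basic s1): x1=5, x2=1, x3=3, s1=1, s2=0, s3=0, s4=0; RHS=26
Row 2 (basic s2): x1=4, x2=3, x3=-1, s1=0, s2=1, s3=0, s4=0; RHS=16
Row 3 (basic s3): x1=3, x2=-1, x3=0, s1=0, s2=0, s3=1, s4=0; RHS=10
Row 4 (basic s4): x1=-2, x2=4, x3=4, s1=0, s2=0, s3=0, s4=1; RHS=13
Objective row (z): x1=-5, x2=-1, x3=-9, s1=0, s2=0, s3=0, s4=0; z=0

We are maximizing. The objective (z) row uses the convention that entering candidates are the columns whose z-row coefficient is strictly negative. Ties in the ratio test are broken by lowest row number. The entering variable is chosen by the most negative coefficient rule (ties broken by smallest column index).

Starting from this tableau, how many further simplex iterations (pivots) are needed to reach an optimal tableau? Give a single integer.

pivot: x3 in, s4 out → z = 117/4
pivot: x1 in, s1 out → z = 53
No improving column remains; optimal.

2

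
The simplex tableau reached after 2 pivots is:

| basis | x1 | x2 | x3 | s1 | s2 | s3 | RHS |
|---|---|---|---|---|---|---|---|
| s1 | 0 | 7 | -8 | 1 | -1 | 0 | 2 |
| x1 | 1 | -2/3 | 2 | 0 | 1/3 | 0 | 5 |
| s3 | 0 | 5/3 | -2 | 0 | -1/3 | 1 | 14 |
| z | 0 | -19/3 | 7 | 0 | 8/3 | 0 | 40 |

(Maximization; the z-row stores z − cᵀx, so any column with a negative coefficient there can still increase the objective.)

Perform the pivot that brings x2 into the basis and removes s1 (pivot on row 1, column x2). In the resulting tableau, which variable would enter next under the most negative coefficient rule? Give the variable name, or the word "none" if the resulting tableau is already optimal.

Pivot element 7. New z-row = old z-row − (-19/3)·(row 1/7).
Updated z-row coefficients: x1: 0, x2: 0, x3: -5/21, s1: 19/21, s2: 37/21, s3: 0.
The most negative is -5/21 in column x3, so x3 would enter next.

x3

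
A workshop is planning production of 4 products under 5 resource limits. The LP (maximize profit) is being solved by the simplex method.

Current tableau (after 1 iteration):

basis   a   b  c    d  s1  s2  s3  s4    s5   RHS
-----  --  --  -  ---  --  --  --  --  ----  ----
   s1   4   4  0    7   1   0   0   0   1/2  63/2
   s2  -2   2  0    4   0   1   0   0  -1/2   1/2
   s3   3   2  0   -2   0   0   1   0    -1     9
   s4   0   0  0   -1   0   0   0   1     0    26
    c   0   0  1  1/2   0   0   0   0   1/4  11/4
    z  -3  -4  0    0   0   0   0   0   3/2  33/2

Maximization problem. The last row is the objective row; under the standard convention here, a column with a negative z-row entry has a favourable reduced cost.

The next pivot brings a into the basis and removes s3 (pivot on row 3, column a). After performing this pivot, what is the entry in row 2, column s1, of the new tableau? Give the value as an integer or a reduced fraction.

0

Pivot element is row 3, column a: 3.
Normalize row 3: new (row 3, s1) = 0/3 = 0.
row 2 ← row 2 − (-2)·(new row 3): 0 − (-2)·0 = 0.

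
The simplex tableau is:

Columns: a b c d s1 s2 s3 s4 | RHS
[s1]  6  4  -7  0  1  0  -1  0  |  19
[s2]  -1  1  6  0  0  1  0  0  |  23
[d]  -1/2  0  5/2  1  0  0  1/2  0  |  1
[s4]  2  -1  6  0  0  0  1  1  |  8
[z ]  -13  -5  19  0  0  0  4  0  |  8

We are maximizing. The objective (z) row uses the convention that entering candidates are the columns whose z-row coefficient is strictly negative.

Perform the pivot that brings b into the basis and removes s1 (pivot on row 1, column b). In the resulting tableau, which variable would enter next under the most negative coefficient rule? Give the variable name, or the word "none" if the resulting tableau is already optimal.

a

Pivot element 4. New z-row = old z-row − (-5)·(row 1/4).
Updated z-row coefficients: a: -11/2, b: 0, c: 41/4, d: 0, s1: 5/4, s2: 0, s3: 11/4, s4: 0.
The most negative is -11/2 in column a, so a would enter next.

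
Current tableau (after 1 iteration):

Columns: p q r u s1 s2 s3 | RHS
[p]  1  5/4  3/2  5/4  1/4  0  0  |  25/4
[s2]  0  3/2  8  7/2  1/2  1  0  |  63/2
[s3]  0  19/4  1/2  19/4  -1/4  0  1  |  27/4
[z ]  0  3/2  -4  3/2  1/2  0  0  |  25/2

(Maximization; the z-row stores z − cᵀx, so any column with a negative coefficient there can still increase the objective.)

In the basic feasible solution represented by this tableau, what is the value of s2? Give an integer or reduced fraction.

s2 is basic (row 2); its value is the RHS of that row: 63/2.

63/2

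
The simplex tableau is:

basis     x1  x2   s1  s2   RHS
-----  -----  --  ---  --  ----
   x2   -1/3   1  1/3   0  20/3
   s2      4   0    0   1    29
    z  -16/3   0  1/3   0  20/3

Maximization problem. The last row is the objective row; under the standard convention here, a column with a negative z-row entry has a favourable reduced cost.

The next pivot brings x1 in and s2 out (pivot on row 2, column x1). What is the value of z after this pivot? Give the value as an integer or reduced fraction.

136/3

Minimum ratio for x1: 29/4 = 29/4.
z changes by −(z-row coeff of x1)·ratio = −(-16/3)·(29/4) = 116/3.
New z = 20/3 + (116/3) = 136/3.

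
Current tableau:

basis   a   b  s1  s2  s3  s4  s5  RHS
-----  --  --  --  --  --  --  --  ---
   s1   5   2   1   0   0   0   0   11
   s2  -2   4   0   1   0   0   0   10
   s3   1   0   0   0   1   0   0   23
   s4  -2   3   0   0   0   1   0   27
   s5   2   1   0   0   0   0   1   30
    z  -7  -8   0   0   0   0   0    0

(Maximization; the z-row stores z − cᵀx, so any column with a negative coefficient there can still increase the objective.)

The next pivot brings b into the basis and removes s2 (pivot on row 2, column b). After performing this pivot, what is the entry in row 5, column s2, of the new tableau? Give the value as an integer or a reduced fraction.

Pivot element is row 2, column b: 4.
Normalize row 2: new (row 2, s2) = 1/4 = 1/4.
row 5 ← row 5 − 1·(new row 2): 0 − 1·(1/4) = -1/4.

-1/4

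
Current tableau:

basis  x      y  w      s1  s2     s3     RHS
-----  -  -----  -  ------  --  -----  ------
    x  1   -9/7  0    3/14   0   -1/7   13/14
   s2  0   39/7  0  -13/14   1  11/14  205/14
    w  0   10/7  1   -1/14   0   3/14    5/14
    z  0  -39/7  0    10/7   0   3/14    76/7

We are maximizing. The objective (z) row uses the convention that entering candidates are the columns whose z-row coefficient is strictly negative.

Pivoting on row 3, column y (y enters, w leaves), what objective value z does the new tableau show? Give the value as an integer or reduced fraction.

Minimum ratio for y: (5/14)/(10/7) = 1/4.
z changes by −(z-row coeff of y)·ratio = −(-39/7)·(1/4) = 39/28.
New z = 76/7 + (39/28) = 49/4.

49/4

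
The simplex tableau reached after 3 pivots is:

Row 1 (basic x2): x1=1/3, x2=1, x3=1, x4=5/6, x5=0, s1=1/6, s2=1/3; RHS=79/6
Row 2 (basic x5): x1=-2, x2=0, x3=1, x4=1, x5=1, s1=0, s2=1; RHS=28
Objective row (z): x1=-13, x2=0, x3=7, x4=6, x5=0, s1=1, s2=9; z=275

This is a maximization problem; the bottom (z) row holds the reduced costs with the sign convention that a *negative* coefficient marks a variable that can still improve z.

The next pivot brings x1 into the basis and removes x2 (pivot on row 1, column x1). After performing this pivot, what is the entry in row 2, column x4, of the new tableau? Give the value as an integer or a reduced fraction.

6

Pivot element is row 1, column x1: 1/3.
Normalize row 1: new (row 1, x4) = (5/6)/(1/3) = 5/2.
row 2 ← row 2 − (-2)·(new row 1): 1 − (-2)·(5/2) = 6.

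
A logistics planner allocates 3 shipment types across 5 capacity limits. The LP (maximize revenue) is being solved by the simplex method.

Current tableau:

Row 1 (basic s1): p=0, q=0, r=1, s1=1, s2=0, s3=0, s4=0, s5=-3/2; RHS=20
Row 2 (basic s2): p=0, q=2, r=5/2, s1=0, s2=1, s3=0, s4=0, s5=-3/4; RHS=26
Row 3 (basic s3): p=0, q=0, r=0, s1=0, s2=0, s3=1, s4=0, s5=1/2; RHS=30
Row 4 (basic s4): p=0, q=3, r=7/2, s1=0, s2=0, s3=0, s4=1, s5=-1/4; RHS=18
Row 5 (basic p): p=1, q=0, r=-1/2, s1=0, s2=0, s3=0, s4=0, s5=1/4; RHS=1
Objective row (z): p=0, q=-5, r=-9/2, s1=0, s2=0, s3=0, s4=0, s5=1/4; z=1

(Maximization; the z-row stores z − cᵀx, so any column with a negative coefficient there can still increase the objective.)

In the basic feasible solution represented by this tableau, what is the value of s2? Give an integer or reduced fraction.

26

s2 is basic (row 2); its value is the RHS of that row: 26.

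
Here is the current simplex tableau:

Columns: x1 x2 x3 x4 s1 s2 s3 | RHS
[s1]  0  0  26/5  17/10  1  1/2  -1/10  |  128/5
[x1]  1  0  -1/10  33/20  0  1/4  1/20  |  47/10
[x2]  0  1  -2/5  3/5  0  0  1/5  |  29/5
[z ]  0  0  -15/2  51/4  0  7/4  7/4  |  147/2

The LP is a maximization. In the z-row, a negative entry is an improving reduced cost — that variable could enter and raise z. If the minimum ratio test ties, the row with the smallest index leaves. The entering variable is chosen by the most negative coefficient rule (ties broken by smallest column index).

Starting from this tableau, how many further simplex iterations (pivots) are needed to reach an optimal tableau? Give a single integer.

pivot: x3 in, s1 out → z = 2871/26
No improving column remains; optimal.

1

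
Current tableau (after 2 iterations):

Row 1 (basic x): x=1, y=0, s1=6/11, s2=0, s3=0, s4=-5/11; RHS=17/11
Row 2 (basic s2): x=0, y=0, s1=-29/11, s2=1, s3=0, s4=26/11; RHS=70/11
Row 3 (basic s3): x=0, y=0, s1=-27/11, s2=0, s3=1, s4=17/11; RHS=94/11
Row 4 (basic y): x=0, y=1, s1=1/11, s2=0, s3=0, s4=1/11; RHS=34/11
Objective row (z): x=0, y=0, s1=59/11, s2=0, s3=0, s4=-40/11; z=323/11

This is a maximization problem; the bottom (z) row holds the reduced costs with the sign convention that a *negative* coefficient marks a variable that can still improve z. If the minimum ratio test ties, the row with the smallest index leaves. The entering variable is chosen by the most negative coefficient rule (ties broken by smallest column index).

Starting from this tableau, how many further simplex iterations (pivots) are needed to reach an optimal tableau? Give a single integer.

1

pivot: s4 in, s2 out → z = 509/13
No improving column remains; optimal.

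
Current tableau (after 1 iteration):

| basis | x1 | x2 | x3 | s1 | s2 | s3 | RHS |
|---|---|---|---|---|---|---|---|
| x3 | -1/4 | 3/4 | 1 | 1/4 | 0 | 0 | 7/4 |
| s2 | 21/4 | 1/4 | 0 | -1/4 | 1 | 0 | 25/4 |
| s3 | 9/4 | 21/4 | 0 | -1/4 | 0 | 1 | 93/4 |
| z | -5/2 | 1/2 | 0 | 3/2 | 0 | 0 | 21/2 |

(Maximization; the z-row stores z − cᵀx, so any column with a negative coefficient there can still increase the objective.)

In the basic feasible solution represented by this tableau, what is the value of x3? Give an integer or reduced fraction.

x3 is basic (row 1); its value is the RHS of that row: 7/4.

7/4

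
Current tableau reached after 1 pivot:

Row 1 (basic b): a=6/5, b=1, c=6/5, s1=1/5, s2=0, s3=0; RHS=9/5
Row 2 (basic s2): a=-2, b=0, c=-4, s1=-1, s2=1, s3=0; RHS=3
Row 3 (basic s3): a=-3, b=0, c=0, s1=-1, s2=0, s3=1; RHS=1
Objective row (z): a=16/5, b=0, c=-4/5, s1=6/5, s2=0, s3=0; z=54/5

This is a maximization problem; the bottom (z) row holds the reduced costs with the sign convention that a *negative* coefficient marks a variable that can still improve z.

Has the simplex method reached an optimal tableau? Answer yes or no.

Column c has objective-row coefficient -4/5, which is negative; an improving pivot exists, so not yet optimal.

no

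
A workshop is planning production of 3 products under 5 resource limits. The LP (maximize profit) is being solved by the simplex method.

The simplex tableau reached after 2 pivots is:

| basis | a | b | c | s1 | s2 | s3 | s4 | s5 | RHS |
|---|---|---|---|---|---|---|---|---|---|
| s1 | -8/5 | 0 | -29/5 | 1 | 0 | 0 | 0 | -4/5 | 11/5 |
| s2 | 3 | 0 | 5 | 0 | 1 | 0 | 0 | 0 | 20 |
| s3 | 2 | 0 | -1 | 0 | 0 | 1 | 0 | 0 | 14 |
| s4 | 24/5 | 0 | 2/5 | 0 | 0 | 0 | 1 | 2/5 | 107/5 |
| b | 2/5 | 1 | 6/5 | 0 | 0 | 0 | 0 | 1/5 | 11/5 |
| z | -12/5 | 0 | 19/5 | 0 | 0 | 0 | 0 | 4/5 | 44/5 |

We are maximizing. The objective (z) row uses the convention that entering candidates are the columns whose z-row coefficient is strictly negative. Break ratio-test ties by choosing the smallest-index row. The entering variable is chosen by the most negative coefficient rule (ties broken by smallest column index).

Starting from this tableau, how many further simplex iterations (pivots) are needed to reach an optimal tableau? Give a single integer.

1

pivot: a in, s4 out → z = 39/2
No improving column remains; optimal.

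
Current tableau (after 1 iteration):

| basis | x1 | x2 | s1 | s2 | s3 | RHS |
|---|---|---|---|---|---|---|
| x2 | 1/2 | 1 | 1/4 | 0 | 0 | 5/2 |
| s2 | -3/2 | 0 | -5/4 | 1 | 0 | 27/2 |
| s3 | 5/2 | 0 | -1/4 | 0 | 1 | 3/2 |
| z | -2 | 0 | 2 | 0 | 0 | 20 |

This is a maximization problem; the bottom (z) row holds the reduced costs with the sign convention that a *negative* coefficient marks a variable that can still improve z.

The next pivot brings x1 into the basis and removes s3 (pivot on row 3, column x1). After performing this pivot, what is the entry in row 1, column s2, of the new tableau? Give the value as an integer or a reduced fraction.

Pivot element is row 3, column x1: 5/2.
Normalize row 3: new (row 3, s2) = 0/(5/2) = 0.
row 1 ← row 1 − (1/2)·(new row 3): 0 − (1/2)·0 = 0.

0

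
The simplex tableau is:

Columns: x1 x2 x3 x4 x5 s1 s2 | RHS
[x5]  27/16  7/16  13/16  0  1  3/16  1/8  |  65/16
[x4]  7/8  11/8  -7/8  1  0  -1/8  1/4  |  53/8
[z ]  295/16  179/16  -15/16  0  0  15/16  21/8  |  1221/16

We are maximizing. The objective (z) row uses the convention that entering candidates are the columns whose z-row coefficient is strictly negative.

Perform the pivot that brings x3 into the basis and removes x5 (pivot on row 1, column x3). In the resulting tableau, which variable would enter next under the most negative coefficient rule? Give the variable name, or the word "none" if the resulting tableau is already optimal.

Pivot element 13/16. New z-row = old z-row − (-15/16)·(row 1/(13/16)).
Updated z-row coefficients: x1: 265/13, x2: 152/13, x3: 0, x4: 0, x5: 15/13, s1: 15/13, s2: 36/13.
No coefficient is strictly negative; the tableau after this pivot is optimal.

none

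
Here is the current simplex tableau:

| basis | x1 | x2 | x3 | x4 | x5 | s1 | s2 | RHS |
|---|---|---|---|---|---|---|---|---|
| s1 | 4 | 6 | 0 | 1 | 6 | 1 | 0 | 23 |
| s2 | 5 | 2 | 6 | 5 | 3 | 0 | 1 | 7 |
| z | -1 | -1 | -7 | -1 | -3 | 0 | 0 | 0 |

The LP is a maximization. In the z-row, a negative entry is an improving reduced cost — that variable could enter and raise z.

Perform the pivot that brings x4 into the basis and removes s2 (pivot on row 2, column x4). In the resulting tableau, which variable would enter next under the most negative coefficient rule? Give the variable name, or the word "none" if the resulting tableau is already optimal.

x3

Pivot element 5. New z-row = old z-row − (-1)·(row 2/5).
Updated z-row coefficients: x1: 0, x2: -3/5, x3: -29/5, x4: 0, x5: -12/5, s1: 0, s2: 1/5.
The most negative is -29/5 in column x3, so x3 would enter next.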